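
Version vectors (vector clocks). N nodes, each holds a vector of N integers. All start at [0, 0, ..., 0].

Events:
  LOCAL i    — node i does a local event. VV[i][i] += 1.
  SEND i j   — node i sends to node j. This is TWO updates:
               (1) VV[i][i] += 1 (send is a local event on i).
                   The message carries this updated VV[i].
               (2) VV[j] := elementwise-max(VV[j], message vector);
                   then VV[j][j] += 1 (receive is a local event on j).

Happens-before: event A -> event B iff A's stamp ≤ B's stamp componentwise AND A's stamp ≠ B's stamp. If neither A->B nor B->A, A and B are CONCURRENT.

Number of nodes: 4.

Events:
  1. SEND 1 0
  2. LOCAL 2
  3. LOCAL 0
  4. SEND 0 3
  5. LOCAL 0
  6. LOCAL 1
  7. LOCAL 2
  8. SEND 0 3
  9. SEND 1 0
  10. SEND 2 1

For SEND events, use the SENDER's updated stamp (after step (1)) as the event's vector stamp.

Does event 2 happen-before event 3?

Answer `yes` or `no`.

Answer: no

Derivation:
Initial: VV[0]=[0, 0, 0, 0]
Initial: VV[1]=[0, 0, 0, 0]
Initial: VV[2]=[0, 0, 0, 0]
Initial: VV[3]=[0, 0, 0, 0]
Event 1: SEND 1->0: VV[1][1]++ -> VV[1]=[0, 1, 0, 0], msg_vec=[0, 1, 0, 0]; VV[0]=max(VV[0],msg_vec) then VV[0][0]++ -> VV[0]=[1, 1, 0, 0]
Event 2: LOCAL 2: VV[2][2]++ -> VV[2]=[0, 0, 1, 0]
Event 3: LOCAL 0: VV[0][0]++ -> VV[0]=[2, 1, 0, 0]
Event 4: SEND 0->3: VV[0][0]++ -> VV[0]=[3, 1, 0, 0], msg_vec=[3, 1, 0, 0]; VV[3]=max(VV[3],msg_vec) then VV[3][3]++ -> VV[3]=[3, 1, 0, 1]
Event 5: LOCAL 0: VV[0][0]++ -> VV[0]=[4, 1, 0, 0]
Event 6: LOCAL 1: VV[1][1]++ -> VV[1]=[0, 2, 0, 0]
Event 7: LOCAL 2: VV[2][2]++ -> VV[2]=[0, 0, 2, 0]
Event 8: SEND 0->3: VV[0][0]++ -> VV[0]=[5, 1, 0, 0], msg_vec=[5, 1, 0, 0]; VV[3]=max(VV[3],msg_vec) then VV[3][3]++ -> VV[3]=[5, 1, 0, 2]
Event 9: SEND 1->0: VV[1][1]++ -> VV[1]=[0, 3, 0, 0], msg_vec=[0, 3, 0, 0]; VV[0]=max(VV[0],msg_vec) then VV[0][0]++ -> VV[0]=[6, 3, 0, 0]
Event 10: SEND 2->1: VV[2][2]++ -> VV[2]=[0, 0, 3, 0], msg_vec=[0, 0, 3, 0]; VV[1]=max(VV[1],msg_vec) then VV[1][1]++ -> VV[1]=[0, 4, 3, 0]
Event 2 stamp: [0, 0, 1, 0]
Event 3 stamp: [2, 1, 0, 0]
[0, 0, 1, 0] <= [2, 1, 0, 0]? False. Equal? False. Happens-before: False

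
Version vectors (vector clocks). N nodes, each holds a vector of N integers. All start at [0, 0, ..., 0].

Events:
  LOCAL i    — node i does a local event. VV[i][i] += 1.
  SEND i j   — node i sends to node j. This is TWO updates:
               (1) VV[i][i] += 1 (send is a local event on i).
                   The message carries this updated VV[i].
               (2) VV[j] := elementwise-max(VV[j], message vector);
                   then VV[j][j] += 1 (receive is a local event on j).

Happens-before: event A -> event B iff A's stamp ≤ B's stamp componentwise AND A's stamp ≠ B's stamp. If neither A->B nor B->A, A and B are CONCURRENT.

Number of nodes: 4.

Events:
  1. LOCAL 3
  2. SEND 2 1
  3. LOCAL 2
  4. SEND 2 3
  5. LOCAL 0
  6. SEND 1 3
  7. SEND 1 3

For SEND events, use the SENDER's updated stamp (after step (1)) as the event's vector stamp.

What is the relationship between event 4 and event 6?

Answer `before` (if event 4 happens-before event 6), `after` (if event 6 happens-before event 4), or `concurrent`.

Initial: VV[0]=[0, 0, 0, 0]
Initial: VV[1]=[0, 0, 0, 0]
Initial: VV[2]=[0, 0, 0, 0]
Initial: VV[3]=[0, 0, 0, 0]
Event 1: LOCAL 3: VV[3][3]++ -> VV[3]=[0, 0, 0, 1]
Event 2: SEND 2->1: VV[2][2]++ -> VV[2]=[0, 0, 1, 0], msg_vec=[0, 0, 1, 0]; VV[1]=max(VV[1],msg_vec) then VV[1][1]++ -> VV[1]=[0, 1, 1, 0]
Event 3: LOCAL 2: VV[2][2]++ -> VV[2]=[0, 0, 2, 0]
Event 4: SEND 2->3: VV[2][2]++ -> VV[2]=[0, 0, 3, 0], msg_vec=[0, 0, 3, 0]; VV[3]=max(VV[3],msg_vec) then VV[3][3]++ -> VV[3]=[0, 0, 3, 2]
Event 5: LOCAL 0: VV[0][0]++ -> VV[0]=[1, 0, 0, 0]
Event 6: SEND 1->3: VV[1][1]++ -> VV[1]=[0, 2, 1, 0], msg_vec=[0, 2, 1, 0]; VV[3]=max(VV[3],msg_vec) then VV[3][3]++ -> VV[3]=[0, 2, 3, 3]
Event 7: SEND 1->3: VV[1][1]++ -> VV[1]=[0, 3, 1, 0], msg_vec=[0, 3, 1, 0]; VV[3]=max(VV[3],msg_vec) then VV[3][3]++ -> VV[3]=[0, 3, 3, 4]
Event 4 stamp: [0, 0, 3, 0]
Event 6 stamp: [0, 2, 1, 0]
[0, 0, 3, 0] <= [0, 2, 1, 0]? False
[0, 2, 1, 0] <= [0, 0, 3, 0]? False
Relation: concurrent

Answer: concurrent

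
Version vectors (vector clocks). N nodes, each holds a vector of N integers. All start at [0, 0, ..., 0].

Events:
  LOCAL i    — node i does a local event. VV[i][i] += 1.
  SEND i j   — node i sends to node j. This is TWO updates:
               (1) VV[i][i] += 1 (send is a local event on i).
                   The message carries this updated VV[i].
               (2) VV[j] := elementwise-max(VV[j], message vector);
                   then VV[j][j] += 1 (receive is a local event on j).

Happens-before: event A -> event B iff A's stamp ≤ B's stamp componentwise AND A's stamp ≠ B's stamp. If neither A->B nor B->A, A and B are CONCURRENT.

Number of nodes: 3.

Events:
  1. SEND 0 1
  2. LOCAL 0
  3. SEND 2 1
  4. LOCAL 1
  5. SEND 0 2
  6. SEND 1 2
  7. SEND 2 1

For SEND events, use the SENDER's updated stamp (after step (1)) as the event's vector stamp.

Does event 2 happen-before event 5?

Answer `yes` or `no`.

Initial: VV[0]=[0, 0, 0]
Initial: VV[1]=[0, 0, 0]
Initial: VV[2]=[0, 0, 0]
Event 1: SEND 0->1: VV[0][0]++ -> VV[0]=[1, 0, 0], msg_vec=[1, 0, 0]; VV[1]=max(VV[1],msg_vec) then VV[1][1]++ -> VV[1]=[1, 1, 0]
Event 2: LOCAL 0: VV[0][0]++ -> VV[0]=[2, 0, 0]
Event 3: SEND 2->1: VV[2][2]++ -> VV[2]=[0, 0, 1], msg_vec=[0, 0, 1]; VV[1]=max(VV[1],msg_vec) then VV[1][1]++ -> VV[1]=[1, 2, 1]
Event 4: LOCAL 1: VV[1][1]++ -> VV[1]=[1, 3, 1]
Event 5: SEND 0->2: VV[0][0]++ -> VV[0]=[3, 0, 0], msg_vec=[3, 0, 0]; VV[2]=max(VV[2],msg_vec) then VV[2][2]++ -> VV[2]=[3, 0, 2]
Event 6: SEND 1->2: VV[1][1]++ -> VV[1]=[1, 4, 1], msg_vec=[1, 4, 1]; VV[2]=max(VV[2],msg_vec) then VV[2][2]++ -> VV[2]=[3, 4, 3]
Event 7: SEND 2->1: VV[2][2]++ -> VV[2]=[3, 4, 4], msg_vec=[3, 4, 4]; VV[1]=max(VV[1],msg_vec) then VV[1][1]++ -> VV[1]=[3, 5, 4]
Event 2 stamp: [2, 0, 0]
Event 5 stamp: [3, 0, 0]
[2, 0, 0] <= [3, 0, 0]? True. Equal? False. Happens-before: True

Answer: yes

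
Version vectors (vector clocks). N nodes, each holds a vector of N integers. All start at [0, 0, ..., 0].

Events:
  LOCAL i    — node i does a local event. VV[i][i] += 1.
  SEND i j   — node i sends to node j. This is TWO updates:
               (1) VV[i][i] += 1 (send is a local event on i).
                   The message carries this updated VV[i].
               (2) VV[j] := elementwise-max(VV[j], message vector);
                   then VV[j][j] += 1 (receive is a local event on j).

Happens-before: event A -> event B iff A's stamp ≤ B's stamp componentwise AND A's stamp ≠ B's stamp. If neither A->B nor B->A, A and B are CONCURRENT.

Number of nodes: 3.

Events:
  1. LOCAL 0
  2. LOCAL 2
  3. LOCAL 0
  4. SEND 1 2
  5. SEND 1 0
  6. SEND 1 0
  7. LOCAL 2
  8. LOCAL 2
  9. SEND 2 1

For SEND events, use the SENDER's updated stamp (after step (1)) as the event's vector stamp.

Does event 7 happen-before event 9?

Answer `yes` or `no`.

Initial: VV[0]=[0, 0, 0]
Initial: VV[1]=[0, 0, 0]
Initial: VV[2]=[0, 0, 0]
Event 1: LOCAL 0: VV[0][0]++ -> VV[0]=[1, 0, 0]
Event 2: LOCAL 2: VV[2][2]++ -> VV[2]=[0, 0, 1]
Event 3: LOCAL 0: VV[0][0]++ -> VV[0]=[2, 0, 0]
Event 4: SEND 1->2: VV[1][1]++ -> VV[1]=[0, 1, 0], msg_vec=[0, 1, 0]; VV[2]=max(VV[2],msg_vec) then VV[2][2]++ -> VV[2]=[0, 1, 2]
Event 5: SEND 1->0: VV[1][1]++ -> VV[1]=[0, 2, 0], msg_vec=[0, 2, 0]; VV[0]=max(VV[0],msg_vec) then VV[0][0]++ -> VV[0]=[3, 2, 0]
Event 6: SEND 1->0: VV[1][1]++ -> VV[1]=[0, 3, 0], msg_vec=[0, 3, 0]; VV[0]=max(VV[0],msg_vec) then VV[0][0]++ -> VV[0]=[4, 3, 0]
Event 7: LOCAL 2: VV[2][2]++ -> VV[2]=[0, 1, 3]
Event 8: LOCAL 2: VV[2][2]++ -> VV[2]=[0, 1, 4]
Event 9: SEND 2->1: VV[2][2]++ -> VV[2]=[0, 1, 5], msg_vec=[0, 1, 5]; VV[1]=max(VV[1],msg_vec) then VV[1][1]++ -> VV[1]=[0, 4, 5]
Event 7 stamp: [0, 1, 3]
Event 9 stamp: [0, 1, 5]
[0, 1, 3] <= [0, 1, 5]? True. Equal? False. Happens-before: True

Answer: yes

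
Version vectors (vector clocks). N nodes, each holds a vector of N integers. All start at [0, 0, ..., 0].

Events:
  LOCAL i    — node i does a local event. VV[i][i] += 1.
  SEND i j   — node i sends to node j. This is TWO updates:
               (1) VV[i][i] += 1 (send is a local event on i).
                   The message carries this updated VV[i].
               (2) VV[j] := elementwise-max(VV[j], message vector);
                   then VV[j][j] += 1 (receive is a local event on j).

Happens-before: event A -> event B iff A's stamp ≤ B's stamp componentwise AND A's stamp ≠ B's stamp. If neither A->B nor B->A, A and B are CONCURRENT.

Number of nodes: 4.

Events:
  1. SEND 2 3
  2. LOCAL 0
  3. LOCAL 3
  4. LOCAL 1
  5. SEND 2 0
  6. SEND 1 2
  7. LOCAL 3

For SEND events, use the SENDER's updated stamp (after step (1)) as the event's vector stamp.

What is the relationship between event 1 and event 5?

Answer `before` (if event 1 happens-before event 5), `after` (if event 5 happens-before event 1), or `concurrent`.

Initial: VV[0]=[0, 0, 0, 0]
Initial: VV[1]=[0, 0, 0, 0]
Initial: VV[2]=[0, 0, 0, 0]
Initial: VV[3]=[0, 0, 0, 0]
Event 1: SEND 2->3: VV[2][2]++ -> VV[2]=[0, 0, 1, 0], msg_vec=[0, 0, 1, 0]; VV[3]=max(VV[3],msg_vec) then VV[3][3]++ -> VV[3]=[0, 0, 1, 1]
Event 2: LOCAL 0: VV[0][0]++ -> VV[0]=[1, 0, 0, 0]
Event 3: LOCAL 3: VV[3][3]++ -> VV[3]=[0, 0, 1, 2]
Event 4: LOCAL 1: VV[1][1]++ -> VV[1]=[0, 1, 0, 0]
Event 5: SEND 2->0: VV[2][2]++ -> VV[2]=[0, 0, 2, 0], msg_vec=[0, 0, 2, 0]; VV[0]=max(VV[0],msg_vec) then VV[0][0]++ -> VV[0]=[2, 0, 2, 0]
Event 6: SEND 1->2: VV[1][1]++ -> VV[1]=[0, 2, 0, 0], msg_vec=[0, 2, 0, 0]; VV[2]=max(VV[2],msg_vec) then VV[2][2]++ -> VV[2]=[0, 2, 3, 0]
Event 7: LOCAL 3: VV[3][3]++ -> VV[3]=[0, 0, 1, 3]
Event 1 stamp: [0, 0, 1, 0]
Event 5 stamp: [0, 0, 2, 0]
[0, 0, 1, 0] <= [0, 0, 2, 0]? True
[0, 0, 2, 0] <= [0, 0, 1, 0]? False
Relation: before

Answer: before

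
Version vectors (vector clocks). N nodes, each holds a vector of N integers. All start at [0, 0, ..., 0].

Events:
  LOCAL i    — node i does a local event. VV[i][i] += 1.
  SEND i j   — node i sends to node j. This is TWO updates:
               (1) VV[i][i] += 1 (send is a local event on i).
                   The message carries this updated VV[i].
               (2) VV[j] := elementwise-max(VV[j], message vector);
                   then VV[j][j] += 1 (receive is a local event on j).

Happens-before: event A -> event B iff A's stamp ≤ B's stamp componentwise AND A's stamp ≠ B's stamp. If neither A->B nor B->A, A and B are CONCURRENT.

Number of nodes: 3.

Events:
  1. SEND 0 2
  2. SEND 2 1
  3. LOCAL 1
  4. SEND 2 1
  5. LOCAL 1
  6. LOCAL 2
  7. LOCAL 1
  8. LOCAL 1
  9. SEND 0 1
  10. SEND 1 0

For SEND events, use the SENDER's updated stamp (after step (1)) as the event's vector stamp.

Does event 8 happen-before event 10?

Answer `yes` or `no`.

Initial: VV[0]=[0, 0, 0]
Initial: VV[1]=[0, 0, 0]
Initial: VV[2]=[0, 0, 0]
Event 1: SEND 0->2: VV[0][0]++ -> VV[0]=[1, 0, 0], msg_vec=[1, 0, 0]; VV[2]=max(VV[2],msg_vec) then VV[2][2]++ -> VV[2]=[1, 0, 1]
Event 2: SEND 2->1: VV[2][2]++ -> VV[2]=[1, 0, 2], msg_vec=[1, 0, 2]; VV[1]=max(VV[1],msg_vec) then VV[1][1]++ -> VV[1]=[1, 1, 2]
Event 3: LOCAL 1: VV[1][1]++ -> VV[1]=[1, 2, 2]
Event 4: SEND 2->1: VV[2][2]++ -> VV[2]=[1, 0, 3], msg_vec=[1, 0, 3]; VV[1]=max(VV[1],msg_vec) then VV[1][1]++ -> VV[1]=[1, 3, 3]
Event 5: LOCAL 1: VV[1][1]++ -> VV[1]=[1, 4, 3]
Event 6: LOCAL 2: VV[2][2]++ -> VV[2]=[1, 0, 4]
Event 7: LOCAL 1: VV[1][1]++ -> VV[1]=[1, 5, 3]
Event 8: LOCAL 1: VV[1][1]++ -> VV[1]=[1, 6, 3]
Event 9: SEND 0->1: VV[0][0]++ -> VV[0]=[2, 0, 0], msg_vec=[2, 0, 0]; VV[1]=max(VV[1],msg_vec) then VV[1][1]++ -> VV[1]=[2, 7, 3]
Event 10: SEND 1->0: VV[1][1]++ -> VV[1]=[2, 8, 3], msg_vec=[2, 8, 3]; VV[0]=max(VV[0],msg_vec) then VV[0][0]++ -> VV[0]=[3, 8, 3]
Event 8 stamp: [1, 6, 3]
Event 10 stamp: [2, 8, 3]
[1, 6, 3] <= [2, 8, 3]? True. Equal? False. Happens-before: True

Answer: yes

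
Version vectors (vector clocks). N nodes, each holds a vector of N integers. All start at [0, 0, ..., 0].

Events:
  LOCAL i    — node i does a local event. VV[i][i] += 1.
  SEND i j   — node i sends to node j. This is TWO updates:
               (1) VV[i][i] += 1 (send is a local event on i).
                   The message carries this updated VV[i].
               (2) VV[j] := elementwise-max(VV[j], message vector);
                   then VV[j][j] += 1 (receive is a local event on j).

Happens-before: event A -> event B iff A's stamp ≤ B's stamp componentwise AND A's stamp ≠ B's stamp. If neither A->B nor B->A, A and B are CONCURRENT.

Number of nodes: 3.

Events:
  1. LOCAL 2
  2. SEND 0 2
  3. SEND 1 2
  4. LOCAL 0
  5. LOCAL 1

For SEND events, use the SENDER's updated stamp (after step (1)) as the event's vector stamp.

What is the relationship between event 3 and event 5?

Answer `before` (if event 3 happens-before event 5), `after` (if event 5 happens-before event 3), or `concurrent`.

Answer: before

Derivation:
Initial: VV[0]=[0, 0, 0]
Initial: VV[1]=[0, 0, 0]
Initial: VV[2]=[0, 0, 0]
Event 1: LOCAL 2: VV[2][2]++ -> VV[2]=[0, 0, 1]
Event 2: SEND 0->2: VV[0][0]++ -> VV[0]=[1, 0, 0], msg_vec=[1, 0, 0]; VV[2]=max(VV[2],msg_vec) then VV[2][2]++ -> VV[2]=[1, 0, 2]
Event 3: SEND 1->2: VV[1][1]++ -> VV[1]=[0, 1, 0], msg_vec=[0, 1, 0]; VV[2]=max(VV[2],msg_vec) then VV[2][2]++ -> VV[2]=[1, 1, 3]
Event 4: LOCAL 0: VV[0][0]++ -> VV[0]=[2, 0, 0]
Event 5: LOCAL 1: VV[1][1]++ -> VV[1]=[0, 2, 0]
Event 3 stamp: [0, 1, 0]
Event 5 stamp: [0, 2, 0]
[0, 1, 0] <= [0, 2, 0]? True
[0, 2, 0] <= [0, 1, 0]? False
Relation: before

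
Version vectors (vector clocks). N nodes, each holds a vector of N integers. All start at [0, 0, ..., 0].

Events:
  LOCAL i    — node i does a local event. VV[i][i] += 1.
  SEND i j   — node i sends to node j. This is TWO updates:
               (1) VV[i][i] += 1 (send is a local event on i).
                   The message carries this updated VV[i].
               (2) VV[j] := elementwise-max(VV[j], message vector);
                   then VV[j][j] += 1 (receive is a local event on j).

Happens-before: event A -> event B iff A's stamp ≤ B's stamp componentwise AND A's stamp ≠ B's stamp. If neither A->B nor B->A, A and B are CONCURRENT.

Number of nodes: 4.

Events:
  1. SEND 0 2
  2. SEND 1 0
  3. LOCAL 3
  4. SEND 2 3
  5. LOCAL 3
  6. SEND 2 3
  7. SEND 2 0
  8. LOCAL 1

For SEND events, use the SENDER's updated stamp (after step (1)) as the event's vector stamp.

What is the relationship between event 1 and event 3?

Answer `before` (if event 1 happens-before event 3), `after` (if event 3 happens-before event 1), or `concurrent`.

Answer: concurrent

Derivation:
Initial: VV[0]=[0, 0, 0, 0]
Initial: VV[1]=[0, 0, 0, 0]
Initial: VV[2]=[0, 0, 0, 0]
Initial: VV[3]=[0, 0, 0, 0]
Event 1: SEND 0->2: VV[0][0]++ -> VV[0]=[1, 0, 0, 0], msg_vec=[1, 0, 0, 0]; VV[2]=max(VV[2],msg_vec) then VV[2][2]++ -> VV[2]=[1, 0, 1, 0]
Event 2: SEND 1->0: VV[1][1]++ -> VV[1]=[0, 1, 0, 0], msg_vec=[0, 1, 0, 0]; VV[0]=max(VV[0],msg_vec) then VV[0][0]++ -> VV[0]=[2, 1, 0, 0]
Event 3: LOCAL 3: VV[3][3]++ -> VV[3]=[0, 0, 0, 1]
Event 4: SEND 2->3: VV[2][2]++ -> VV[2]=[1, 0, 2, 0], msg_vec=[1, 0, 2, 0]; VV[3]=max(VV[3],msg_vec) then VV[3][3]++ -> VV[3]=[1, 0, 2, 2]
Event 5: LOCAL 3: VV[3][3]++ -> VV[3]=[1, 0, 2, 3]
Event 6: SEND 2->3: VV[2][2]++ -> VV[2]=[1, 0, 3, 0], msg_vec=[1, 0, 3, 0]; VV[3]=max(VV[3],msg_vec) then VV[3][3]++ -> VV[3]=[1, 0, 3, 4]
Event 7: SEND 2->0: VV[2][2]++ -> VV[2]=[1, 0, 4, 0], msg_vec=[1, 0, 4, 0]; VV[0]=max(VV[0],msg_vec) then VV[0][0]++ -> VV[0]=[3, 1, 4, 0]
Event 8: LOCAL 1: VV[1][1]++ -> VV[1]=[0, 2, 0, 0]
Event 1 stamp: [1, 0, 0, 0]
Event 3 stamp: [0, 0, 0, 1]
[1, 0, 0, 0] <= [0, 0, 0, 1]? False
[0, 0, 0, 1] <= [1, 0, 0, 0]? False
Relation: concurrent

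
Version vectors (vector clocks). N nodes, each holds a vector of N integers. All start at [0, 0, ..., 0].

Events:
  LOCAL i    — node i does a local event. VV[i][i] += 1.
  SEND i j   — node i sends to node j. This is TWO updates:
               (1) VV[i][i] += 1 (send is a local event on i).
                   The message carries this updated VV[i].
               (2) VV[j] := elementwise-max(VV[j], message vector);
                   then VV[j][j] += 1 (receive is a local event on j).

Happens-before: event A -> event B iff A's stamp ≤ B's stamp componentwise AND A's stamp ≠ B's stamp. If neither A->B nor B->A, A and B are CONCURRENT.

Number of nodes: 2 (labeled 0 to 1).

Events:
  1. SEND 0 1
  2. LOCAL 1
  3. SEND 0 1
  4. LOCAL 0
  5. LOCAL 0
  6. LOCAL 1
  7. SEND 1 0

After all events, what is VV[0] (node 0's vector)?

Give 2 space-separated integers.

Answer: 5 5

Derivation:
Initial: VV[0]=[0, 0]
Initial: VV[1]=[0, 0]
Event 1: SEND 0->1: VV[0][0]++ -> VV[0]=[1, 0], msg_vec=[1, 0]; VV[1]=max(VV[1],msg_vec) then VV[1][1]++ -> VV[1]=[1, 1]
Event 2: LOCAL 1: VV[1][1]++ -> VV[1]=[1, 2]
Event 3: SEND 0->1: VV[0][0]++ -> VV[0]=[2, 0], msg_vec=[2, 0]; VV[1]=max(VV[1],msg_vec) then VV[1][1]++ -> VV[1]=[2, 3]
Event 4: LOCAL 0: VV[0][0]++ -> VV[0]=[3, 0]
Event 5: LOCAL 0: VV[0][0]++ -> VV[0]=[4, 0]
Event 6: LOCAL 1: VV[1][1]++ -> VV[1]=[2, 4]
Event 7: SEND 1->0: VV[1][1]++ -> VV[1]=[2, 5], msg_vec=[2, 5]; VV[0]=max(VV[0],msg_vec) then VV[0][0]++ -> VV[0]=[5, 5]
Final vectors: VV[0]=[5, 5]; VV[1]=[2, 5]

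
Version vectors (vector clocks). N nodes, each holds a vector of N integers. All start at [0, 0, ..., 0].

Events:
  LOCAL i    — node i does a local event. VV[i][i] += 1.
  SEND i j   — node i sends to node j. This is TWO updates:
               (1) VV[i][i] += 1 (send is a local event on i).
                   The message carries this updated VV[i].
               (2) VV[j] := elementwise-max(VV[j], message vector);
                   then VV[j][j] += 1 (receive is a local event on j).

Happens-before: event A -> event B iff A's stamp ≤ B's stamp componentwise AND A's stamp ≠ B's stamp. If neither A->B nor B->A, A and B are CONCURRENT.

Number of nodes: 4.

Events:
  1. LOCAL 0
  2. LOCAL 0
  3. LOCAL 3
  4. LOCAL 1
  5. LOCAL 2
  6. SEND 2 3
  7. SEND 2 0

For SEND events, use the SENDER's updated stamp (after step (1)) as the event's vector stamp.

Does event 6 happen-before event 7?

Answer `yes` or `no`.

Initial: VV[0]=[0, 0, 0, 0]
Initial: VV[1]=[0, 0, 0, 0]
Initial: VV[2]=[0, 0, 0, 0]
Initial: VV[3]=[0, 0, 0, 0]
Event 1: LOCAL 0: VV[0][0]++ -> VV[0]=[1, 0, 0, 0]
Event 2: LOCAL 0: VV[0][0]++ -> VV[0]=[2, 0, 0, 0]
Event 3: LOCAL 3: VV[3][3]++ -> VV[3]=[0, 0, 0, 1]
Event 4: LOCAL 1: VV[1][1]++ -> VV[1]=[0, 1, 0, 0]
Event 5: LOCAL 2: VV[2][2]++ -> VV[2]=[0, 0, 1, 0]
Event 6: SEND 2->3: VV[2][2]++ -> VV[2]=[0, 0, 2, 0], msg_vec=[0, 0, 2, 0]; VV[3]=max(VV[3],msg_vec) then VV[3][3]++ -> VV[3]=[0, 0, 2, 2]
Event 7: SEND 2->0: VV[2][2]++ -> VV[2]=[0, 0, 3, 0], msg_vec=[0, 0, 3, 0]; VV[0]=max(VV[0],msg_vec) then VV[0][0]++ -> VV[0]=[3, 0, 3, 0]
Event 6 stamp: [0, 0, 2, 0]
Event 7 stamp: [0, 0, 3, 0]
[0, 0, 2, 0] <= [0, 0, 3, 0]? True. Equal? False. Happens-before: True

Answer: yes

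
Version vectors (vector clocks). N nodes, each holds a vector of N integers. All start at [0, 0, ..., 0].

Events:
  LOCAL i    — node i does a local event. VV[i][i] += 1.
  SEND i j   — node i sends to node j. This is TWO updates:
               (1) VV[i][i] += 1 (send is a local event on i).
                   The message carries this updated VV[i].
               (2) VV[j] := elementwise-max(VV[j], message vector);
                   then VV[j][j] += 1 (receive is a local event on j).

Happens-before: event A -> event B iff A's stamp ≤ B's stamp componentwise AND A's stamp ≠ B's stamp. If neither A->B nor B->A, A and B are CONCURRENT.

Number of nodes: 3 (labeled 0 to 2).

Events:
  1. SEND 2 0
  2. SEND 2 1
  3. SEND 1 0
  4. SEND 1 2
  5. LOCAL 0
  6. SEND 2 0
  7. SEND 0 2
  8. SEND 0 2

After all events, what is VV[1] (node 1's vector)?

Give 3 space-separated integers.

Initial: VV[0]=[0, 0, 0]
Initial: VV[1]=[0, 0, 0]
Initial: VV[2]=[0, 0, 0]
Event 1: SEND 2->0: VV[2][2]++ -> VV[2]=[0, 0, 1], msg_vec=[0, 0, 1]; VV[0]=max(VV[0],msg_vec) then VV[0][0]++ -> VV[0]=[1, 0, 1]
Event 2: SEND 2->1: VV[2][2]++ -> VV[2]=[0, 0, 2], msg_vec=[0, 0, 2]; VV[1]=max(VV[1],msg_vec) then VV[1][1]++ -> VV[1]=[0, 1, 2]
Event 3: SEND 1->0: VV[1][1]++ -> VV[1]=[0, 2, 2], msg_vec=[0, 2, 2]; VV[0]=max(VV[0],msg_vec) then VV[0][0]++ -> VV[0]=[2, 2, 2]
Event 4: SEND 1->2: VV[1][1]++ -> VV[1]=[0, 3, 2], msg_vec=[0, 3, 2]; VV[2]=max(VV[2],msg_vec) then VV[2][2]++ -> VV[2]=[0, 3, 3]
Event 5: LOCAL 0: VV[0][0]++ -> VV[0]=[3, 2, 2]
Event 6: SEND 2->0: VV[2][2]++ -> VV[2]=[0, 3, 4], msg_vec=[0, 3, 4]; VV[0]=max(VV[0],msg_vec) then VV[0][0]++ -> VV[0]=[4, 3, 4]
Event 7: SEND 0->2: VV[0][0]++ -> VV[0]=[5, 3, 4], msg_vec=[5, 3, 4]; VV[2]=max(VV[2],msg_vec) then VV[2][2]++ -> VV[2]=[5, 3, 5]
Event 8: SEND 0->2: VV[0][0]++ -> VV[0]=[6, 3, 4], msg_vec=[6, 3, 4]; VV[2]=max(VV[2],msg_vec) then VV[2][2]++ -> VV[2]=[6, 3, 6]
Final vectors: VV[0]=[6, 3, 4]; VV[1]=[0, 3, 2]; VV[2]=[6, 3, 6]

Answer: 0 3 2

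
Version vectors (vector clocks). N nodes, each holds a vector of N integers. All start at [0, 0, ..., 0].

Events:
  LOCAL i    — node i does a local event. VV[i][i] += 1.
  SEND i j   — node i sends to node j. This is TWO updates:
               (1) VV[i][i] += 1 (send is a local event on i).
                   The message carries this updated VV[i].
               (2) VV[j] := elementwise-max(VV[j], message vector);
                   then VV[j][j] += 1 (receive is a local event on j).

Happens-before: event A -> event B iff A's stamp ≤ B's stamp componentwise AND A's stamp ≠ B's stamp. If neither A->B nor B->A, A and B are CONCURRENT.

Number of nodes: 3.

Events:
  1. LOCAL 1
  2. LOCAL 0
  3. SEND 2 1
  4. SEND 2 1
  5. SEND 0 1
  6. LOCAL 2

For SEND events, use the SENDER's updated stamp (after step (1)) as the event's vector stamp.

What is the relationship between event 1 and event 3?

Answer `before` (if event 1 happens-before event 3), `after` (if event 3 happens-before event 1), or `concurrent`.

Initial: VV[0]=[0, 0, 0]
Initial: VV[1]=[0, 0, 0]
Initial: VV[2]=[0, 0, 0]
Event 1: LOCAL 1: VV[1][1]++ -> VV[1]=[0, 1, 0]
Event 2: LOCAL 0: VV[0][0]++ -> VV[0]=[1, 0, 0]
Event 3: SEND 2->1: VV[2][2]++ -> VV[2]=[0, 0, 1], msg_vec=[0, 0, 1]; VV[1]=max(VV[1],msg_vec) then VV[1][1]++ -> VV[1]=[0, 2, 1]
Event 4: SEND 2->1: VV[2][2]++ -> VV[2]=[0, 0, 2], msg_vec=[0, 0, 2]; VV[1]=max(VV[1],msg_vec) then VV[1][1]++ -> VV[1]=[0, 3, 2]
Event 5: SEND 0->1: VV[0][0]++ -> VV[0]=[2, 0, 0], msg_vec=[2, 0, 0]; VV[1]=max(VV[1],msg_vec) then VV[1][1]++ -> VV[1]=[2, 4, 2]
Event 6: LOCAL 2: VV[2][2]++ -> VV[2]=[0, 0, 3]
Event 1 stamp: [0, 1, 0]
Event 3 stamp: [0, 0, 1]
[0, 1, 0] <= [0, 0, 1]? False
[0, 0, 1] <= [0, 1, 0]? False
Relation: concurrent

Answer: concurrent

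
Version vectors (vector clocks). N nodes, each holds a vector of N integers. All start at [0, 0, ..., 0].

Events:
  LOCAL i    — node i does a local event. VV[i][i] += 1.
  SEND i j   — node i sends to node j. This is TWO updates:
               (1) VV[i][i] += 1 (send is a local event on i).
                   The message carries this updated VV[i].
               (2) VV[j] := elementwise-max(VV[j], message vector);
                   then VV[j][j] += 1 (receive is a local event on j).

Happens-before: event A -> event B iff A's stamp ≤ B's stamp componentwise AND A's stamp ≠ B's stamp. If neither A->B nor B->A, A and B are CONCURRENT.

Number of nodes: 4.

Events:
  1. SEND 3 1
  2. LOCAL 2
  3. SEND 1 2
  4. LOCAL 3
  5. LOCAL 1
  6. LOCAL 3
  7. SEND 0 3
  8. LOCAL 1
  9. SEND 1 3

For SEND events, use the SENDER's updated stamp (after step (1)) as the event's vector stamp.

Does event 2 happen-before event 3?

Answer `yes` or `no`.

Initial: VV[0]=[0, 0, 0, 0]
Initial: VV[1]=[0, 0, 0, 0]
Initial: VV[2]=[0, 0, 0, 0]
Initial: VV[3]=[0, 0, 0, 0]
Event 1: SEND 3->1: VV[3][3]++ -> VV[3]=[0, 0, 0, 1], msg_vec=[0, 0, 0, 1]; VV[1]=max(VV[1],msg_vec) then VV[1][1]++ -> VV[1]=[0, 1, 0, 1]
Event 2: LOCAL 2: VV[2][2]++ -> VV[2]=[0, 0, 1, 0]
Event 3: SEND 1->2: VV[1][1]++ -> VV[1]=[0, 2, 0, 1], msg_vec=[0, 2, 0, 1]; VV[2]=max(VV[2],msg_vec) then VV[2][2]++ -> VV[2]=[0, 2, 2, 1]
Event 4: LOCAL 3: VV[3][3]++ -> VV[3]=[0, 0, 0, 2]
Event 5: LOCAL 1: VV[1][1]++ -> VV[1]=[0, 3, 0, 1]
Event 6: LOCAL 3: VV[3][3]++ -> VV[3]=[0, 0, 0, 3]
Event 7: SEND 0->3: VV[0][0]++ -> VV[0]=[1, 0, 0, 0], msg_vec=[1, 0, 0, 0]; VV[3]=max(VV[3],msg_vec) then VV[3][3]++ -> VV[3]=[1, 0, 0, 4]
Event 8: LOCAL 1: VV[1][1]++ -> VV[1]=[0, 4, 0, 1]
Event 9: SEND 1->3: VV[1][1]++ -> VV[1]=[0, 5, 0, 1], msg_vec=[0, 5, 0, 1]; VV[3]=max(VV[3],msg_vec) then VV[3][3]++ -> VV[3]=[1, 5, 0, 5]
Event 2 stamp: [0, 0, 1, 0]
Event 3 stamp: [0, 2, 0, 1]
[0, 0, 1, 0] <= [0, 2, 0, 1]? False. Equal? False. Happens-before: False

Answer: no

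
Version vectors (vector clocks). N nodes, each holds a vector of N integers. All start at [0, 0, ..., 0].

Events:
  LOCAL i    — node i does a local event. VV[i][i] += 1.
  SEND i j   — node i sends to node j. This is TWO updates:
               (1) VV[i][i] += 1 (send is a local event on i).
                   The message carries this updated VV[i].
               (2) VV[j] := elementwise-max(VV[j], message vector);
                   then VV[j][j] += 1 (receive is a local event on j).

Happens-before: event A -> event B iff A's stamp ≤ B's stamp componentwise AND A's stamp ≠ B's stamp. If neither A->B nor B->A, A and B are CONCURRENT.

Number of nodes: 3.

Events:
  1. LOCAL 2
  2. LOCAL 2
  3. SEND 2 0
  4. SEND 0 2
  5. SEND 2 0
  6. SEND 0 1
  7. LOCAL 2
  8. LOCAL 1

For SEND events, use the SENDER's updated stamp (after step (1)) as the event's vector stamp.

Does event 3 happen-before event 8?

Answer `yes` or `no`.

Initial: VV[0]=[0, 0, 0]
Initial: VV[1]=[0, 0, 0]
Initial: VV[2]=[0, 0, 0]
Event 1: LOCAL 2: VV[2][2]++ -> VV[2]=[0, 0, 1]
Event 2: LOCAL 2: VV[2][2]++ -> VV[2]=[0, 0, 2]
Event 3: SEND 2->0: VV[2][2]++ -> VV[2]=[0, 0, 3], msg_vec=[0, 0, 3]; VV[0]=max(VV[0],msg_vec) then VV[0][0]++ -> VV[0]=[1, 0, 3]
Event 4: SEND 0->2: VV[0][0]++ -> VV[0]=[2, 0, 3], msg_vec=[2, 0, 3]; VV[2]=max(VV[2],msg_vec) then VV[2][2]++ -> VV[2]=[2, 0, 4]
Event 5: SEND 2->0: VV[2][2]++ -> VV[2]=[2, 0, 5], msg_vec=[2, 0, 5]; VV[0]=max(VV[0],msg_vec) then VV[0][0]++ -> VV[0]=[3, 0, 5]
Event 6: SEND 0->1: VV[0][0]++ -> VV[0]=[4, 0, 5], msg_vec=[4, 0, 5]; VV[1]=max(VV[1],msg_vec) then VV[1][1]++ -> VV[1]=[4, 1, 5]
Event 7: LOCAL 2: VV[2][2]++ -> VV[2]=[2, 0, 6]
Event 8: LOCAL 1: VV[1][1]++ -> VV[1]=[4, 2, 5]
Event 3 stamp: [0, 0, 3]
Event 8 stamp: [4, 2, 5]
[0, 0, 3] <= [4, 2, 5]? True. Equal? False. Happens-before: True

Answer: yes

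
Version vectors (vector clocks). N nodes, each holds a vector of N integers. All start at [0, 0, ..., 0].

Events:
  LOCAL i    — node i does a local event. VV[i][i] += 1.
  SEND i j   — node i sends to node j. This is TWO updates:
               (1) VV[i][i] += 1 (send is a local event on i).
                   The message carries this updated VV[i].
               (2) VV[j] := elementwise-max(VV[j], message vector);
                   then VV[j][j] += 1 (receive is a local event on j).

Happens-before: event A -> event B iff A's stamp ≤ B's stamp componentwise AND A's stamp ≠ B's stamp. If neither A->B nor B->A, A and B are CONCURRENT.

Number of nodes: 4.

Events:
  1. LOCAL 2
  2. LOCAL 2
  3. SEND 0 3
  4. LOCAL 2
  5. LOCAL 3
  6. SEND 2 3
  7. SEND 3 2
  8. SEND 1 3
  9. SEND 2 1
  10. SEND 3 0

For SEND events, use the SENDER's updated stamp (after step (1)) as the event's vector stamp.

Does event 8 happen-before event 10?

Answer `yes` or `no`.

Answer: yes

Derivation:
Initial: VV[0]=[0, 0, 0, 0]
Initial: VV[1]=[0, 0, 0, 0]
Initial: VV[2]=[0, 0, 0, 0]
Initial: VV[3]=[0, 0, 0, 0]
Event 1: LOCAL 2: VV[2][2]++ -> VV[2]=[0, 0, 1, 0]
Event 2: LOCAL 2: VV[2][2]++ -> VV[2]=[0, 0, 2, 0]
Event 3: SEND 0->3: VV[0][0]++ -> VV[0]=[1, 0, 0, 0], msg_vec=[1, 0, 0, 0]; VV[3]=max(VV[3],msg_vec) then VV[3][3]++ -> VV[3]=[1, 0, 0, 1]
Event 4: LOCAL 2: VV[2][2]++ -> VV[2]=[0, 0, 3, 0]
Event 5: LOCAL 3: VV[3][3]++ -> VV[3]=[1, 0, 0, 2]
Event 6: SEND 2->3: VV[2][2]++ -> VV[2]=[0, 0, 4, 0], msg_vec=[0, 0, 4, 0]; VV[3]=max(VV[3],msg_vec) then VV[3][3]++ -> VV[3]=[1, 0, 4, 3]
Event 7: SEND 3->2: VV[3][3]++ -> VV[3]=[1, 0, 4, 4], msg_vec=[1, 0, 4, 4]; VV[2]=max(VV[2],msg_vec) then VV[2][2]++ -> VV[2]=[1, 0, 5, 4]
Event 8: SEND 1->3: VV[1][1]++ -> VV[1]=[0, 1, 0, 0], msg_vec=[0, 1, 0, 0]; VV[3]=max(VV[3],msg_vec) then VV[3][3]++ -> VV[3]=[1, 1, 4, 5]
Event 9: SEND 2->1: VV[2][2]++ -> VV[2]=[1, 0, 6, 4], msg_vec=[1, 0, 6, 4]; VV[1]=max(VV[1],msg_vec) then VV[1][1]++ -> VV[1]=[1, 2, 6, 4]
Event 10: SEND 3->0: VV[3][3]++ -> VV[3]=[1, 1, 4, 6], msg_vec=[1, 1, 4, 6]; VV[0]=max(VV[0],msg_vec) then VV[0][0]++ -> VV[0]=[2, 1, 4, 6]
Event 8 stamp: [0, 1, 0, 0]
Event 10 stamp: [1, 1, 4, 6]
[0, 1, 0, 0] <= [1, 1, 4, 6]? True. Equal? False. Happens-before: True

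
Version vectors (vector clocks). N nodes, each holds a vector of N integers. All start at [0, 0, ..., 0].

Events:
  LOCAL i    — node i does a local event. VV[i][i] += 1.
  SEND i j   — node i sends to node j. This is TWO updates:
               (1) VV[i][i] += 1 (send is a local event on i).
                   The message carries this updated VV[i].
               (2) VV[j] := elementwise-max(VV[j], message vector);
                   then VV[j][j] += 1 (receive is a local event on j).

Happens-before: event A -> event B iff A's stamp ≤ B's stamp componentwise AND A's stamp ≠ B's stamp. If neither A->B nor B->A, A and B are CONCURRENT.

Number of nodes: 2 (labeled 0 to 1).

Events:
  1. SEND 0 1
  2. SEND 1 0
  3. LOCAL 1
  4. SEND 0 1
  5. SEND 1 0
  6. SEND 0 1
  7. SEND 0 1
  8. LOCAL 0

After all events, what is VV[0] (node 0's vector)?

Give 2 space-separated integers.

Answer: 7 5

Derivation:
Initial: VV[0]=[0, 0]
Initial: VV[1]=[0, 0]
Event 1: SEND 0->1: VV[0][0]++ -> VV[0]=[1, 0], msg_vec=[1, 0]; VV[1]=max(VV[1],msg_vec) then VV[1][1]++ -> VV[1]=[1, 1]
Event 2: SEND 1->0: VV[1][1]++ -> VV[1]=[1, 2], msg_vec=[1, 2]; VV[0]=max(VV[0],msg_vec) then VV[0][0]++ -> VV[0]=[2, 2]
Event 3: LOCAL 1: VV[1][1]++ -> VV[1]=[1, 3]
Event 4: SEND 0->1: VV[0][0]++ -> VV[0]=[3, 2], msg_vec=[3, 2]; VV[1]=max(VV[1],msg_vec) then VV[1][1]++ -> VV[1]=[3, 4]
Event 5: SEND 1->0: VV[1][1]++ -> VV[1]=[3, 5], msg_vec=[3, 5]; VV[0]=max(VV[0],msg_vec) then VV[0][0]++ -> VV[0]=[4, 5]
Event 6: SEND 0->1: VV[0][0]++ -> VV[0]=[5, 5], msg_vec=[5, 5]; VV[1]=max(VV[1],msg_vec) then VV[1][1]++ -> VV[1]=[5, 6]
Event 7: SEND 0->1: VV[0][0]++ -> VV[0]=[6, 5], msg_vec=[6, 5]; VV[1]=max(VV[1],msg_vec) then VV[1][1]++ -> VV[1]=[6, 7]
Event 8: LOCAL 0: VV[0][0]++ -> VV[0]=[7, 5]
Final vectors: VV[0]=[7, 5]; VV[1]=[6, 7]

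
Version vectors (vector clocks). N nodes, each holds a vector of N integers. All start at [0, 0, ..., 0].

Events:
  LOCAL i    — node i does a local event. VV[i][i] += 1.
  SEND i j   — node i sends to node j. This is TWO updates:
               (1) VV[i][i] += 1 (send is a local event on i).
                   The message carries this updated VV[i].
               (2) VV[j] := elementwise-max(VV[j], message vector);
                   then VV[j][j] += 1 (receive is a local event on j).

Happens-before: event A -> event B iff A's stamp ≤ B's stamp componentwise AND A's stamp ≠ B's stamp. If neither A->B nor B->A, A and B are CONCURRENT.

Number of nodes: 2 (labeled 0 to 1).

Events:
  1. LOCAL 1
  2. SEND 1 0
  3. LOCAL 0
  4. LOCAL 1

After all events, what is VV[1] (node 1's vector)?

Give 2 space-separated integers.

Initial: VV[0]=[0, 0]
Initial: VV[1]=[0, 0]
Event 1: LOCAL 1: VV[1][1]++ -> VV[1]=[0, 1]
Event 2: SEND 1->0: VV[1][1]++ -> VV[1]=[0, 2], msg_vec=[0, 2]; VV[0]=max(VV[0],msg_vec) then VV[0][0]++ -> VV[0]=[1, 2]
Event 3: LOCAL 0: VV[0][0]++ -> VV[0]=[2, 2]
Event 4: LOCAL 1: VV[1][1]++ -> VV[1]=[0, 3]
Final vectors: VV[0]=[2, 2]; VV[1]=[0, 3]

Answer: 0 3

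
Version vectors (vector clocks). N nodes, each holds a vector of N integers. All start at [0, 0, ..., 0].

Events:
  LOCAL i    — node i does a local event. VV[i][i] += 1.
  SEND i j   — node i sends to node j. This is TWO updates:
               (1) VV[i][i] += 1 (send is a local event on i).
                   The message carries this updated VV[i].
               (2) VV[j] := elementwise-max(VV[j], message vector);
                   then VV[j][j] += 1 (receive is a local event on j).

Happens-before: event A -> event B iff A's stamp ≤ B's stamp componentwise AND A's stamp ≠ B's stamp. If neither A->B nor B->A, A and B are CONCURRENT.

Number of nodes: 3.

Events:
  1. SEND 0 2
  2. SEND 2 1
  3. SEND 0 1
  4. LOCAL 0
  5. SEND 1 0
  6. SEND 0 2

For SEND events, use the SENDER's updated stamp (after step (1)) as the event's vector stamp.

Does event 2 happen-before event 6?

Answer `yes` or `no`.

Initial: VV[0]=[0, 0, 0]
Initial: VV[1]=[0, 0, 0]
Initial: VV[2]=[0, 0, 0]
Event 1: SEND 0->2: VV[0][0]++ -> VV[0]=[1, 0, 0], msg_vec=[1, 0, 0]; VV[2]=max(VV[2],msg_vec) then VV[2][2]++ -> VV[2]=[1, 0, 1]
Event 2: SEND 2->1: VV[2][2]++ -> VV[2]=[1, 0, 2], msg_vec=[1, 0, 2]; VV[1]=max(VV[1],msg_vec) then VV[1][1]++ -> VV[1]=[1, 1, 2]
Event 3: SEND 0->1: VV[0][0]++ -> VV[0]=[2, 0, 0], msg_vec=[2, 0, 0]; VV[1]=max(VV[1],msg_vec) then VV[1][1]++ -> VV[1]=[2, 2, 2]
Event 4: LOCAL 0: VV[0][0]++ -> VV[0]=[3, 0, 0]
Event 5: SEND 1->0: VV[1][1]++ -> VV[1]=[2, 3, 2], msg_vec=[2, 3, 2]; VV[0]=max(VV[0],msg_vec) then VV[0][0]++ -> VV[0]=[4, 3, 2]
Event 6: SEND 0->2: VV[0][0]++ -> VV[0]=[5, 3, 2], msg_vec=[5, 3, 2]; VV[2]=max(VV[2],msg_vec) then VV[2][2]++ -> VV[2]=[5, 3, 3]
Event 2 stamp: [1, 0, 2]
Event 6 stamp: [5, 3, 2]
[1, 0, 2] <= [5, 3, 2]? True. Equal? False. Happens-before: True

Answer: yes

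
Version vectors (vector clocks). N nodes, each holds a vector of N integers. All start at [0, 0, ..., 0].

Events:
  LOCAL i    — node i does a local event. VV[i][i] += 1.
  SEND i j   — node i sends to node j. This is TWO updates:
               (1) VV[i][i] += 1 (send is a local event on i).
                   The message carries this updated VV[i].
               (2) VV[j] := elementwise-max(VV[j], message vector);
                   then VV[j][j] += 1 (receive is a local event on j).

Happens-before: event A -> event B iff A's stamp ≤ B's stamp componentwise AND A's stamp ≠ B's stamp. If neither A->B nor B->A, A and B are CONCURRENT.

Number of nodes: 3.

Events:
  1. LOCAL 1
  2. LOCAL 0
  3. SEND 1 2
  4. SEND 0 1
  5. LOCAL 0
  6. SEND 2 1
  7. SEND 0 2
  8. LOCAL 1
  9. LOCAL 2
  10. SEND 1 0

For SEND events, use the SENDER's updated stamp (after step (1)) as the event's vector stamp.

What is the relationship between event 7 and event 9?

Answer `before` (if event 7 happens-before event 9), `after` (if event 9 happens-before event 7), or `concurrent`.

Answer: before

Derivation:
Initial: VV[0]=[0, 0, 0]
Initial: VV[1]=[0, 0, 0]
Initial: VV[2]=[0, 0, 0]
Event 1: LOCAL 1: VV[1][1]++ -> VV[1]=[0, 1, 0]
Event 2: LOCAL 0: VV[0][0]++ -> VV[0]=[1, 0, 0]
Event 3: SEND 1->2: VV[1][1]++ -> VV[1]=[0, 2, 0], msg_vec=[0, 2, 0]; VV[2]=max(VV[2],msg_vec) then VV[2][2]++ -> VV[2]=[0, 2, 1]
Event 4: SEND 0->1: VV[0][0]++ -> VV[0]=[2, 0, 0], msg_vec=[2, 0, 0]; VV[1]=max(VV[1],msg_vec) then VV[1][1]++ -> VV[1]=[2, 3, 0]
Event 5: LOCAL 0: VV[0][0]++ -> VV[0]=[3, 0, 0]
Event 6: SEND 2->1: VV[2][2]++ -> VV[2]=[0, 2, 2], msg_vec=[0, 2, 2]; VV[1]=max(VV[1],msg_vec) then VV[1][1]++ -> VV[1]=[2, 4, 2]
Event 7: SEND 0->2: VV[0][0]++ -> VV[0]=[4, 0, 0], msg_vec=[4, 0, 0]; VV[2]=max(VV[2],msg_vec) then VV[2][2]++ -> VV[2]=[4, 2, 3]
Event 8: LOCAL 1: VV[1][1]++ -> VV[1]=[2, 5, 2]
Event 9: LOCAL 2: VV[2][2]++ -> VV[2]=[4, 2, 4]
Event 10: SEND 1->0: VV[1][1]++ -> VV[1]=[2, 6, 2], msg_vec=[2, 6, 2]; VV[0]=max(VV[0],msg_vec) then VV[0][0]++ -> VV[0]=[5, 6, 2]
Event 7 stamp: [4, 0, 0]
Event 9 stamp: [4, 2, 4]
[4, 0, 0] <= [4, 2, 4]? True
[4, 2, 4] <= [4, 0, 0]? False
Relation: before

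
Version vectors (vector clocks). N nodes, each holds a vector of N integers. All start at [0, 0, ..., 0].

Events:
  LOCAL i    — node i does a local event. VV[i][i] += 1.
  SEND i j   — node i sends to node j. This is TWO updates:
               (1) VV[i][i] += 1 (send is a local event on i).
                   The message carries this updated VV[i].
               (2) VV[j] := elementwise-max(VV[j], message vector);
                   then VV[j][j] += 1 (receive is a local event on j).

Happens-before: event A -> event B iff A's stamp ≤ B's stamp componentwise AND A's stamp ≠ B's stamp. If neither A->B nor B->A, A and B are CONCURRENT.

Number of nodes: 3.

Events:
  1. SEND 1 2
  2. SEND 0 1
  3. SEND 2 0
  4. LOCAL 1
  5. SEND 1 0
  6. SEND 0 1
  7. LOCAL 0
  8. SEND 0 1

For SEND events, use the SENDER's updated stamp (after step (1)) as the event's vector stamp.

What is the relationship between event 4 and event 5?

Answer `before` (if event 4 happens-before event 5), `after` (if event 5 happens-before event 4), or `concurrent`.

Answer: before

Derivation:
Initial: VV[0]=[0, 0, 0]
Initial: VV[1]=[0, 0, 0]
Initial: VV[2]=[0, 0, 0]
Event 1: SEND 1->2: VV[1][1]++ -> VV[1]=[0, 1, 0], msg_vec=[0, 1, 0]; VV[2]=max(VV[2],msg_vec) then VV[2][2]++ -> VV[2]=[0, 1, 1]
Event 2: SEND 0->1: VV[0][0]++ -> VV[0]=[1, 0, 0], msg_vec=[1, 0, 0]; VV[1]=max(VV[1],msg_vec) then VV[1][1]++ -> VV[1]=[1, 2, 0]
Event 3: SEND 2->0: VV[2][2]++ -> VV[2]=[0, 1, 2], msg_vec=[0, 1, 2]; VV[0]=max(VV[0],msg_vec) then VV[0][0]++ -> VV[0]=[2, 1, 2]
Event 4: LOCAL 1: VV[1][1]++ -> VV[1]=[1, 3, 0]
Event 5: SEND 1->0: VV[1][1]++ -> VV[1]=[1, 4, 0], msg_vec=[1, 4, 0]; VV[0]=max(VV[0],msg_vec) then VV[0][0]++ -> VV[0]=[3, 4, 2]
Event 6: SEND 0->1: VV[0][0]++ -> VV[0]=[4, 4, 2], msg_vec=[4, 4, 2]; VV[1]=max(VV[1],msg_vec) then VV[1][1]++ -> VV[1]=[4, 5, 2]
Event 7: LOCAL 0: VV[0][0]++ -> VV[0]=[5, 4, 2]
Event 8: SEND 0->1: VV[0][0]++ -> VV[0]=[6, 4, 2], msg_vec=[6, 4, 2]; VV[1]=max(VV[1],msg_vec) then VV[1][1]++ -> VV[1]=[6, 6, 2]
Event 4 stamp: [1, 3, 0]
Event 5 stamp: [1, 4, 0]
[1, 3, 0] <= [1, 4, 0]? True
[1, 4, 0] <= [1, 3, 0]? False
Relation: before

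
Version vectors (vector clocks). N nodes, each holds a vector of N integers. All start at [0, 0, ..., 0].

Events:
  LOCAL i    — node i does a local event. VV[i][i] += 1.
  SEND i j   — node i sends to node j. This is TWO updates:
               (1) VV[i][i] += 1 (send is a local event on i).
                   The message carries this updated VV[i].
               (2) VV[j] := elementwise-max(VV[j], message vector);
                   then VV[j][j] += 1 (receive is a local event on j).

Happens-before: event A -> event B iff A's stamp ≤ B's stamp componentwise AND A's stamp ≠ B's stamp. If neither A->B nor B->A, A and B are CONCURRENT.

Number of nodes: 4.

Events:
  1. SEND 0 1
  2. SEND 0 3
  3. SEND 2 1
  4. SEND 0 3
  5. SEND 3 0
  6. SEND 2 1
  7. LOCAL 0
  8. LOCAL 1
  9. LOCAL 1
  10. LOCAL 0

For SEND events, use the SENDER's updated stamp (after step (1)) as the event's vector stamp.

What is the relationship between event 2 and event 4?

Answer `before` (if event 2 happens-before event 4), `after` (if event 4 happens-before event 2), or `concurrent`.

Initial: VV[0]=[0, 0, 0, 0]
Initial: VV[1]=[0, 0, 0, 0]
Initial: VV[2]=[0, 0, 0, 0]
Initial: VV[3]=[0, 0, 0, 0]
Event 1: SEND 0->1: VV[0][0]++ -> VV[0]=[1, 0, 0, 0], msg_vec=[1, 0, 0, 0]; VV[1]=max(VV[1],msg_vec) then VV[1][1]++ -> VV[1]=[1, 1, 0, 0]
Event 2: SEND 0->3: VV[0][0]++ -> VV[0]=[2, 0, 0, 0], msg_vec=[2, 0, 0, 0]; VV[3]=max(VV[3],msg_vec) then VV[3][3]++ -> VV[3]=[2, 0, 0, 1]
Event 3: SEND 2->1: VV[2][2]++ -> VV[2]=[0, 0, 1, 0], msg_vec=[0, 0, 1, 0]; VV[1]=max(VV[1],msg_vec) then VV[1][1]++ -> VV[1]=[1, 2, 1, 0]
Event 4: SEND 0->3: VV[0][0]++ -> VV[0]=[3, 0, 0, 0], msg_vec=[3, 0, 0, 0]; VV[3]=max(VV[3],msg_vec) then VV[3][3]++ -> VV[3]=[3, 0, 0, 2]
Event 5: SEND 3->0: VV[3][3]++ -> VV[3]=[3, 0, 0, 3], msg_vec=[3, 0, 0, 3]; VV[0]=max(VV[0],msg_vec) then VV[0][0]++ -> VV[0]=[4, 0, 0, 3]
Event 6: SEND 2->1: VV[2][2]++ -> VV[2]=[0, 0, 2, 0], msg_vec=[0, 0, 2, 0]; VV[1]=max(VV[1],msg_vec) then VV[1][1]++ -> VV[1]=[1, 3, 2, 0]
Event 7: LOCAL 0: VV[0][0]++ -> VV[0]=[5, 0, 0, 3]
Event 8: LOCAL 1: VV[1][1]++ -> VV[1]=[1, 4, 2, 0]
Event 9: LOCAL 1: VV[1][1]++ -> VV[1]=[1, 5, 2, 0]
Event 10: LOCAL 0: VV[0][0]++ -> VV[0]=[6, 0, 0, 3]
Event 2 stamp: [2, 0, 0, 0]
Event 4 stamp: [3, 0, 0, 0]
[2, 0, 0, 0] <= [3, 0, 0, 0]? True
[3, 0, 0, 0] <= [2, 0, 0, 0]? False
Relation: before

Answer: before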